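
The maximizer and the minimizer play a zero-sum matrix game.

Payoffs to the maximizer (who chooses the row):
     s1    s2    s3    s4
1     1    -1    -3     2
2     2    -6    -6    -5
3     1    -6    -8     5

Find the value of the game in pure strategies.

Row minima: -3, -6, -8 → the maximizer's maximin is -3.
Column maxima: 2, -1, -3, 5 → the minimizer's minimax is -3.
They coincide at (1, s3), so the value is -3.

-3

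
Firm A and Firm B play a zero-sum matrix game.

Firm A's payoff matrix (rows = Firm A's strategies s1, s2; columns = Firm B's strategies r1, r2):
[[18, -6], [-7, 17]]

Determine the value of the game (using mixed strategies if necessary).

11/2

Row minima are -6 and -7, so Firm A's maximin is -6; column maxima are 18 and 17, so Firm B's minimax is 17. These differ, so the equilibrium is in mixed strategies.
Let Firm A play s1 with probability p. Firm B is indifferent when 18p − 7(1−p) = −6p + 17(1−p), giving p = 1/2.
Let Firm B play r1 with probability q. Firm A is indifferent when 18q − 6(1−q) = −7q + 17(1−q), giving q = 23/48.
The value is 18·(23/48) + (-6)·(25/48) = 11/2.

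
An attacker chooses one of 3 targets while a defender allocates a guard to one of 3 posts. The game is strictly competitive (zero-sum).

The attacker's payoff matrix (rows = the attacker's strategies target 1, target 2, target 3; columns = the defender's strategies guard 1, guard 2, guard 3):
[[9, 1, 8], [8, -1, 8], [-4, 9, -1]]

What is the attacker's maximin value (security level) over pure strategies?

The worst-case payoff for each row is target 1: 1, target 2: -1, target 3: -4.
The best of these is 1.

1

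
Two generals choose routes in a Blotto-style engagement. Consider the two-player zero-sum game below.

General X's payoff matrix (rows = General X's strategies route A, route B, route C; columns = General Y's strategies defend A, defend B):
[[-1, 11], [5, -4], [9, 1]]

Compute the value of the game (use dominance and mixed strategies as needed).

5

Row route B is strictly dominated by row route C, so General X never plays it.
The remaining 2×2 game on (route A, route C) × (defend A, defend B) has no saddle point. Let General X play route A with probability p; indifference gives −p + 9(1−p) = 11p + (1−p), so p = 2/5.
Similarly General Y's optimal q on defend A is 1/2, and the value is -1·(1/2) + (11)·(1/2) = 5.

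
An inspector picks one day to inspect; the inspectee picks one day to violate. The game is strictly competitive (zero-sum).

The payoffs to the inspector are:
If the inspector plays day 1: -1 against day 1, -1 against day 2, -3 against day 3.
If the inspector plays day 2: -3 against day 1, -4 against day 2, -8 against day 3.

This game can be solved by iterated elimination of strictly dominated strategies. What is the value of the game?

Row day 2 is strictly dominated by row day 1 (-1>-3, -1>-4, -3>-8); eliminate day 2.
Column day 1 is strictly dominated by day 3 for the inspectee (-3<-1); eliminate day 1.
Column day 2 is strictly dominated by day 3 for the inspectee (-3<-1); eliminate day 2.
Only (day 1, day 3) remains, with payoff -3.

-3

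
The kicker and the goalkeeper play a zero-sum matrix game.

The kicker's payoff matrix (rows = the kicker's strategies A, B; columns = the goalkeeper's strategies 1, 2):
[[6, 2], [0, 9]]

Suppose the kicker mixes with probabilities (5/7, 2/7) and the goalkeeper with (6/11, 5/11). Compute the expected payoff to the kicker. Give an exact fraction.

Against (6/11, 5/11), each row's expected payoff is A: 46/11; B: 45/11.
Taking the (5/7, 2/7)-weighted average: (5/7)·(46/11) + (2/7)·(45/11) = 320/77.

320/77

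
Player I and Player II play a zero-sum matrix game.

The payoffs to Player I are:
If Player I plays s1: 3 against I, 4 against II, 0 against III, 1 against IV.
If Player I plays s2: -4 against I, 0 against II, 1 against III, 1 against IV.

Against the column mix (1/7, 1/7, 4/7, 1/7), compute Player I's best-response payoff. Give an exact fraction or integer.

8/7

s1: (3)·(1/7) + (4)·(1/7) + (0)·(4/7) + (1)·(1/7) = 8/7.
s2: (-4)·(1/7) + (0)·(1/7) + (1)·(4/7) + (1)·(1/7) = 1/7.
The best pure response is s1 with expected payoff 8/7.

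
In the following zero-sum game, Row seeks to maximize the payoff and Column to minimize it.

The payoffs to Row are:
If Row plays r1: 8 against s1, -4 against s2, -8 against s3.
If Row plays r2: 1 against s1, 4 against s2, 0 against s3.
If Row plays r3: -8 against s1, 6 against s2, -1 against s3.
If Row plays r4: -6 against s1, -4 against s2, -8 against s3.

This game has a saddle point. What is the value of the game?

0

Row minima: -8, 0, -8, -8 → Row's maximin is 0.
Column maxima: 8, 6, 0 → Column's minimax is 0.
They coincide at (r2, s3), so the value is 0.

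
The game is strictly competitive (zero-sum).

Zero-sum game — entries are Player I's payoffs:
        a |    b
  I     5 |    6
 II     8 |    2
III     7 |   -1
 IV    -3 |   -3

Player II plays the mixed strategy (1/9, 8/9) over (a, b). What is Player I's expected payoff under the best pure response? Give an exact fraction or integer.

I: (5)·(1/9) + (6)·(8/9) = 53/9.
II: (8)·(1/9) + (2)·(8/9) = 8/3.
III: (7)·(1/9) + (-1)·(8/9) = -1/9.
IV: (-3)·(1/9) + (-3)·(8/9) = -3.
The best pure response is I with expected payoff 53/9.

53/9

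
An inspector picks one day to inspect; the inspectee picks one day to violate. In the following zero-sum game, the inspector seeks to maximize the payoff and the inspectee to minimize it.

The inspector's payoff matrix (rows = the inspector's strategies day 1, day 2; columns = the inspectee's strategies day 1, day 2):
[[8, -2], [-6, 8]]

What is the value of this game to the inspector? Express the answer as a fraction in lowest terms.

13/6

Row minima are -2 and -6, so the inspector's maximin is -2; column maxima are 8 and 8, so the inspectee's minimax is 8. These differ, so the equilibrium is in mixed strategies.
Let the inspector play day 1 with probability p. The inspectee is indifferent when 8p − 6(1−p) = −2p + 8(1−p), giving p = 7/12.
Let the inspectee play day 1 with probability q. The inspector is indifferent when 8q − 2(1−q) = −6q + 8(1−q), giving q = 5/12.
The value is 8·(5/12) + (-2)·(7/12) = 13/6.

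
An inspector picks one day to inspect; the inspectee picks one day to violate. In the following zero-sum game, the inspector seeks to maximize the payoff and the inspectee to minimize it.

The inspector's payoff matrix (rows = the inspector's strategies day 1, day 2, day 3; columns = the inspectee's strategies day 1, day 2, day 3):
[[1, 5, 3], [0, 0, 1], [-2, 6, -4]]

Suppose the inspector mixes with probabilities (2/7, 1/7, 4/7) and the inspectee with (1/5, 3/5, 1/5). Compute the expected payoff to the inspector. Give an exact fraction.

Against (1/5, 3/5, 1/5), each row's expected payoff is day 1: 19/5; day 2: 1/5; day 3: 12/5.
Taking the (2/7, 1/7, 4/7)-weighted average: (2/7)·(19/5) + (1/7)·(1/5) + (4/7)·(12/5) = 87/35.

87/35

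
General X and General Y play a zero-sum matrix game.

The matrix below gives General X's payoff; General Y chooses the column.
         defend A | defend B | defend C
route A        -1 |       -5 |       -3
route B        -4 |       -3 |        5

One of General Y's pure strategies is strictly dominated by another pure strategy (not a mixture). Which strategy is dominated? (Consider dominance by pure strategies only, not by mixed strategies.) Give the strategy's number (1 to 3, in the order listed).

General Y prefers columns that give General X less. Compare defend C with defend B: -5 < -3, -3 < 5.
So defend B strictly dominates defend C for General Y; defend C is strictly dominated.

3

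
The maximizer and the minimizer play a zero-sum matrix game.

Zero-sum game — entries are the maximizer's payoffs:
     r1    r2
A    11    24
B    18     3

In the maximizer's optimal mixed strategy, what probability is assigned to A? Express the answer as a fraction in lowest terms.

Row minima are 11 and 3, so the maximizer's maximin is 11; column maxima are 18 and 24, so the minimizer's minimax is 18. These differ, so the equilibrium is in mixed strategies.
Let the maximizer play A with probability p. The minimizer is indifferent when 11p + 18(1−p) = 24p + 3(1−p), giving p = 15/28.

15/28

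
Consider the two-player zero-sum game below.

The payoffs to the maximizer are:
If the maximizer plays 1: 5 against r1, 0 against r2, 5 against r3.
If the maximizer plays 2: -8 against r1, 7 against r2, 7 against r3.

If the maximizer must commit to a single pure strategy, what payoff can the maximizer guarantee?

0

The worst-case payoff for each row is 1: 0, 2: -8.
The best of these is 0.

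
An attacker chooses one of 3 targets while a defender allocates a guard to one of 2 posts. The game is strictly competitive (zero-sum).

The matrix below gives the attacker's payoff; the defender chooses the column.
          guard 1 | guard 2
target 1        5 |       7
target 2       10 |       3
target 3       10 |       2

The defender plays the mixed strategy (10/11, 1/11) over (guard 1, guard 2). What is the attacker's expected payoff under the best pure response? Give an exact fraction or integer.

target 1: (5)·(10/11) + (7)·(1/11) = 57/11.
target 2: (10)·(10/11) + (3)·(1/11) = 103/11.
target 3: (10)·(10/11) + (2)·(1/11) = 102/11.
The best pure response is target 2 with expected payoff 103/11.

103/11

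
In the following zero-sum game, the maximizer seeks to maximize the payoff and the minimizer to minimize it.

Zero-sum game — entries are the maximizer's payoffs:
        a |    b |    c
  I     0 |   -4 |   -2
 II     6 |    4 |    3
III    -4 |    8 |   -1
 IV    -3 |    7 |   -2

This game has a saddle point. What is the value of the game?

3

Row minima: -4, 3, -4, -3 → the maximizer's maximin is 3.
Column maxima: 6, 8, 3 → the minimizer's minimax is 3.
They coincide at (II, c), so the value is 3.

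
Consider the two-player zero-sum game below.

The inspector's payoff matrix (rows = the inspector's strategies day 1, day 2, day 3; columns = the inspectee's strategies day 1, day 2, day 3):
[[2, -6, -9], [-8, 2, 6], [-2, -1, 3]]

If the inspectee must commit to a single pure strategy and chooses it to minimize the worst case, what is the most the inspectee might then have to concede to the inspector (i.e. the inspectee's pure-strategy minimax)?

2

The worst case (largest entry) in each column is day 1: 2, day 2: 2, day 3: 6.
The best (smallest) of these is 2.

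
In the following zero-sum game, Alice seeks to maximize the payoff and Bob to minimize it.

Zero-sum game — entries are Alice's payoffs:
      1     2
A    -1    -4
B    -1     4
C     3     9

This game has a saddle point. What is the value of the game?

3

Row minima: -4, -1, 3 → Alice's maximin is 3.
Column maxima: 3, 9 → Bob's minimax is 3.
They coincide at (C, 1), so the value is 3.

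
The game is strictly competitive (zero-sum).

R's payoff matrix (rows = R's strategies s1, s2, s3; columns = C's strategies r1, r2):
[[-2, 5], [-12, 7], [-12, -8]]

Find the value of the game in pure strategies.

-2

Row minima: -2, -12, -12 → R's maximin is -2.
Column maxima: -2, 7 → C's minimax is -2.
They coincide at (s1, r1), so the value is -2.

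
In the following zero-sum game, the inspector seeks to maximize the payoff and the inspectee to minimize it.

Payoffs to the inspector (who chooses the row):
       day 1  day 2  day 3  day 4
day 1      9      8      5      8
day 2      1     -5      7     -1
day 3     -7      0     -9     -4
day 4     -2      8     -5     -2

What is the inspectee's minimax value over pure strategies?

7

The worst case (largest entry) in each column is day 1: 9, day 2: 8, day 3: 7, day 4: 8.
The best (smallest) of these is 7.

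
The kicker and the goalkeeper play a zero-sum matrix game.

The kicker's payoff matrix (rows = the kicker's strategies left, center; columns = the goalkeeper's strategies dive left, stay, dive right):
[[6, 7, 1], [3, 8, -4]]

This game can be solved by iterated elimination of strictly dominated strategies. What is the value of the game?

Column dive left is strictly dominated by dive right for the goalkeeper (1<6, -4<3); eliminate dive left.
Column stay is strictly dominated by dive right for the goalkeeper (1<7, -4<8); eliminate stay.
Row center is strictly dominated by row left (1>-4); eliminate center.
Only (left, dive right) remains, with payoff 1.

1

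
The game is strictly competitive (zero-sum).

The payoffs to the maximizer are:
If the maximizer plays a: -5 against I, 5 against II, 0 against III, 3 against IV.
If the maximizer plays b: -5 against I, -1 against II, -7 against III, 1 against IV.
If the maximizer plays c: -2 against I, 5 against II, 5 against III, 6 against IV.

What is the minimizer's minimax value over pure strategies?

-2

The worst case (largest entry) in each column is I: -2, II: 5, III: 5, IV: 6.
The best (smallest) of these is -2.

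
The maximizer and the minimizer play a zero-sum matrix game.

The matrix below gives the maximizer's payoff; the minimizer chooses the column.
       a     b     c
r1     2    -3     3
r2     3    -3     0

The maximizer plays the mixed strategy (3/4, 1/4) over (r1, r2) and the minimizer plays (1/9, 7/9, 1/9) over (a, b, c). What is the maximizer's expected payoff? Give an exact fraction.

-11/6

Against (1/9, 7/9, 1/9), each row's expected payoff is r1: -16/9; r2: -2.
Taking the (3/4, 1/4)-weighted average: (3/4)·(-16/9) + (1/4)·(-2) = -11/6.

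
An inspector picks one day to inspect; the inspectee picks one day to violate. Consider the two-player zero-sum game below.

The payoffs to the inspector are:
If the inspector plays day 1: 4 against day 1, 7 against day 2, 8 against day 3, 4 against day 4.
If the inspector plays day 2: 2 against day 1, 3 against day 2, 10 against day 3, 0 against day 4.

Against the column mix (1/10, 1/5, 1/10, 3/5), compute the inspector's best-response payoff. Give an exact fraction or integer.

5

day 1: (4)·(1/10) + (7)·(1/5) + (8)·(1/10) + (4)·(3/5) = 5.
day 2: (2)·(1/10) + (3)·(1/5) + (10)·(1/10) + (0)·(3/5) = 9/5.
The best pure response is day 1 with expected payoff 5.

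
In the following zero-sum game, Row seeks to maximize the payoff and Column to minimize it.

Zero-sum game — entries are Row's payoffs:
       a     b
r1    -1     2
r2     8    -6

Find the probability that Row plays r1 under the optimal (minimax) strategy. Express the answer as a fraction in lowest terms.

14/17

Row minima are -1 and -6, so Row's maximin is -1; column maxima are 8 and 2, so Column's minimax is 2. These differ, so the equilibrium is in mixed strategies.
Let Row play r1 with probability p. Column is indifferent when −p + 8(1−p) = 2p − 6(1−p), giving p = 14/17.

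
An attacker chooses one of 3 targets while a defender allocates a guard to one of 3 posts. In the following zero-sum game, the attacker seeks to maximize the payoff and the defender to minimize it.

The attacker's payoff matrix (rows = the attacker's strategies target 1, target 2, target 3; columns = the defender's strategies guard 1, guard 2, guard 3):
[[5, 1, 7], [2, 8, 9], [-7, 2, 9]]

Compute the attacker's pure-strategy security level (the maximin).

The worst-case payoff for each row is target 1: 1, target 2: 2, target 3: -7.
The best of these is 2.

2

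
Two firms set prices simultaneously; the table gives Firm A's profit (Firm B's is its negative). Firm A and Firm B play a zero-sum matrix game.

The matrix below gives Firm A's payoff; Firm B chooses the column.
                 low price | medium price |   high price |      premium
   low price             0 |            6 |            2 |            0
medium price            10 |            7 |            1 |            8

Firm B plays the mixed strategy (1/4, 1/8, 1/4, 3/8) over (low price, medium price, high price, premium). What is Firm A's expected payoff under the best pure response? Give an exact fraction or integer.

low price: (0)·(1/4) + (6)·(1/8) + (2)·(1/4) + (0)·(3/8) = 5/4.
medium price: (10)·(1/4) + (7)·(1/8) + (1)·(1/4) + (8)·(3/8) = 53/8.
The best pure response is medium price with expected payoff 53/8.

53/8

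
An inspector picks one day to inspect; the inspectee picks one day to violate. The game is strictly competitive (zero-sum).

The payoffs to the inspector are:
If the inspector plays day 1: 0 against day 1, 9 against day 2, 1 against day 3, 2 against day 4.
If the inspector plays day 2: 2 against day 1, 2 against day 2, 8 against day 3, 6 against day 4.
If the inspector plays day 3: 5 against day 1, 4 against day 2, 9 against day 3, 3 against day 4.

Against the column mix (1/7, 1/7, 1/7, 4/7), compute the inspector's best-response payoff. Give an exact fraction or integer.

36/7

day 1: (0)·(1/7) + (9)·(1/7) + (1)·(1/7) + (2)·(4/7) = 18/7.
day 2: (2)·(1/7) + (2)·(1/7) + (8)·(1/7) + (6)·(4/7) = 36/7.
day 3: (5)·(1/7) + (4)·(1/7) + (9)·(1/7) + (3)·(4/7) = 30/7.
The best pure response is day 2 with expected payoff 36/7.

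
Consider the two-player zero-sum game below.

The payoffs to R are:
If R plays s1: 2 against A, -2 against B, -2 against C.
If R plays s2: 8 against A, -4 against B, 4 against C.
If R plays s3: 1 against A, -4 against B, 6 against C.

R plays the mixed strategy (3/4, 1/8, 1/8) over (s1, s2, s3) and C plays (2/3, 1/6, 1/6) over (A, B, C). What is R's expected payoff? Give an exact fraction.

Against (2/3, 1/6, 1/6), each row's expected payoff is s1: 2/3; s2: 16/3; s3: 1.
Taking the (3/4, 1/8, 1/8)-weighted average: (3/4)·(2/3) + (1/8)·(16/3) + (1/8)·(1) = 31/24.

31/24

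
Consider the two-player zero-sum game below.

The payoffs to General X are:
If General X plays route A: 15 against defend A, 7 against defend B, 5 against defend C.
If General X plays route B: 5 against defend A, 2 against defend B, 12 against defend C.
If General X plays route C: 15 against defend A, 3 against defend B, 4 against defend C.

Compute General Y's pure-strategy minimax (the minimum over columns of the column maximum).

The worst case (largest entry) in each column is defend A: 15, defend B: 7, defend C: 12.
The best (smallest) of these is 7.

7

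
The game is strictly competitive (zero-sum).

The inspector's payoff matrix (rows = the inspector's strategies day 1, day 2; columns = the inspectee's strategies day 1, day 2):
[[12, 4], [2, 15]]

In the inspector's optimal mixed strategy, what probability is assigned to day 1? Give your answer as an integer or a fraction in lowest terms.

Row minima are 4 and 2, so the inspector's maximin is 4; column maxima are 12 and 15, so the inspectee's minimax is 12. These differ, so the equilibrium is in mixed strategies.
Let the inspector play day 1 with probability p. The inspectee is indifferent when 12p + 2(1−p) = 4p + 15(1−p), giving p = 13/21.

13/21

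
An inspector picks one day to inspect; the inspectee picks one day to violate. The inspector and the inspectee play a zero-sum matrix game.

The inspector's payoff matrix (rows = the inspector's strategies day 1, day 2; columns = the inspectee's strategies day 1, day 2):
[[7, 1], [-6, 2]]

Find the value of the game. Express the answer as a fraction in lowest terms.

10/7

Row minima are 1 and -6, so the inspector's maximin is 1; column maxima are 7 and 2, so the inspectee's minimax is 2. These differ, so the equilibrium is in mixed strategies.
Let the inspector play day 1 with probability p. The inspectee is indifferent when 7p − 6(1−p) = p + 2(1−p), giving p = 4/7.
Let the inspectee play day 1 with probability q. The inspector is indifferent when 7q + (1−q) = −6q + 2(1−q), giving q = 1/14.
The value is 7·(1/14) + (1)·(13/14) = 10/7.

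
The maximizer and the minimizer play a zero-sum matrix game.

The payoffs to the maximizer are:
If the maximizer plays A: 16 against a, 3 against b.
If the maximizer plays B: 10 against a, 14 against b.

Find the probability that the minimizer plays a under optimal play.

Row minima are 3 and 10, so the maximizer's maximin is 10; column maxima are 16 and 14, so the minimizer's minimax is 14. These differ, so the equilibrium is in mixed strategies.
Let the minimizer play a with probability q. The maximizer is indifferent when 16q + 3(1−q) = 10q + 14(1−q), giving q = 11/17.

11/17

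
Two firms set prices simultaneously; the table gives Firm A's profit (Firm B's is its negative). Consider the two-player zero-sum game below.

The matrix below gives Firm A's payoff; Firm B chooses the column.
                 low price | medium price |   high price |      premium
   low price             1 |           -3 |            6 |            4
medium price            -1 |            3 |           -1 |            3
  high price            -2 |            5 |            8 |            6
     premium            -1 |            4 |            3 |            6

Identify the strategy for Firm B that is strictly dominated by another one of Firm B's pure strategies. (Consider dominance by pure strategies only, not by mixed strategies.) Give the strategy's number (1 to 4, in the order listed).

4

Firm B prefers columns that give Firm A less. Compare premium with low price: 1 < 4, -1 < 3, -2 < 6, -1 < 6.
So low price strictly dominates premium for Firm B; premium is strictly dominated.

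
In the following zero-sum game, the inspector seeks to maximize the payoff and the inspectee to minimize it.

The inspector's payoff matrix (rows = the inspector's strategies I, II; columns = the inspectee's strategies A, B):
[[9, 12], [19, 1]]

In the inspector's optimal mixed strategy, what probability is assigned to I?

Row minima are 9 and 1, so the inspector's maximin is 9; column maxima are 19 and 12, so the inspectee's minimax is 12. These differ, so the equilibrium is in mixed strategies.
Let the inspector play I with probability p. The inspectee is indifferent when 9p + 19(1−p) = 12p + (1−p), giving p = 6/7.

6/7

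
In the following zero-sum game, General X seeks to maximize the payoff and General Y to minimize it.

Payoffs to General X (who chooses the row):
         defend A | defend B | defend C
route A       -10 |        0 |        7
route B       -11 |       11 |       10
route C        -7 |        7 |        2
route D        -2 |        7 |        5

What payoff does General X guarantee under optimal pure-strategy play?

-2

Row minima: -10, -11, -7, -2 → General X's maximin is -2.
Column maxima: -2, 11, 10 → General Y's minimax is -2.
They coincide at (route D, defend A), so the value is -2.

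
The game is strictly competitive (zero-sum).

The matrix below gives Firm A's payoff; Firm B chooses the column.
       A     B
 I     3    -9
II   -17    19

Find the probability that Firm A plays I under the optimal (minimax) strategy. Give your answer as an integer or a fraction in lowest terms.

3/4

Row minima are -9 and -17, so Firm A's maximin is -9; column maxima are 3 and 19, so Firm B's minimax is 3. These differ, so the equilibrium is in mixed strategies.
Let Firm A play I with probability p. Firm B is indifferent when 3p − 17(1−p) = −9p + 19(1−p), giving p = 3/4.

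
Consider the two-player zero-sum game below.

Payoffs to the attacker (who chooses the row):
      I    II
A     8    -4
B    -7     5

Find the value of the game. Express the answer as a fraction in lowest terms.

1/2

Row minima are -4 and -7, so the attacker's maximin is -4; column maxima are 8 and 5, so the defender's minimax is 5. These differ, so the equilibrium is in mixed strategies.
Let the attacker play A with probability p. The defender is indifferent when 8p − 7(1−p) = −4p + 5(1−p), giving p = 1/2.
Let the defender play I with probability q. The attacker is indifferent when 8q − 4(1−q) = −7q + 5(1−q), giving q = 3/8.
The value is 8·(3/8) + (-4)·(5/8) = 1/2.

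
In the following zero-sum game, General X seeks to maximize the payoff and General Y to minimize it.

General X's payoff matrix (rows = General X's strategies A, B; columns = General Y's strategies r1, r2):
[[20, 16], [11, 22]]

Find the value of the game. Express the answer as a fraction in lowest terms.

88/5

Row minima are 16 and 11, so General X's maximin is 16; column maxima are 20 and 22, so General Y's minimax is 20. These differ, so the equilibrium is in mixed strategies.
Let General X play A with probability p. General Y is indifferent when 20p + 11(1−p) = 16p + 22(1−p), giving p = 11/15.
Let General Y play r1 with probability q. General X is indifferent when 20q + 16(1−q) = 11q + 22(1−q), giving q = 2/5.
The value is 20·(2/5) + (16)·(3/5) = 88/5.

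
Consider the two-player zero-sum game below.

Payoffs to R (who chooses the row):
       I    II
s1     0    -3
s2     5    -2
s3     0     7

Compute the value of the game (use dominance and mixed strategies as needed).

5/2

Row s1 is strictly dominated by row s2, so R never plays it.
The remaining 2×2 game on (s2, s3) × (I, II) has no saddle point. Let R play s2 with probability p; indifference gives 5p = −2p + 7(1−p), so p = 1/2.
Similarly C's optimal q on I is 9/14, and the value is 5·(9/14) + (-2)·(5/14) = 5/2.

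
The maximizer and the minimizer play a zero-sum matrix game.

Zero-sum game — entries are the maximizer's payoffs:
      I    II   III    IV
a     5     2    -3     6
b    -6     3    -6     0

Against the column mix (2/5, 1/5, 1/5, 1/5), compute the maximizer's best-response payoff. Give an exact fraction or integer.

a: (5)·(2/5) + (2)·(1/5) + (-3)·(1/5) + (6)·(1/5) = 3.
b: (-6)·(2/5) + (3)·(1/5) + (-6)·(1/5) + (0)·(1/5) = -3.
The best pure response is a with expected payoff 3.

3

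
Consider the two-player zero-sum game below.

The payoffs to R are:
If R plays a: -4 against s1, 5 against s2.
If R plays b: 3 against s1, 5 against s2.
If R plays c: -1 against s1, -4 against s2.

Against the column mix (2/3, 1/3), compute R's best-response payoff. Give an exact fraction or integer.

a: (-4)·(2/3) + (5)·(1/3) = -1.
b: (3)·(2/3) + (5)·(1/3) = 11/3.
c: (-1)·(2/3) + (-4)·(1/3) = -2.
The best pure response is b with expected payoff 11/3.

11/3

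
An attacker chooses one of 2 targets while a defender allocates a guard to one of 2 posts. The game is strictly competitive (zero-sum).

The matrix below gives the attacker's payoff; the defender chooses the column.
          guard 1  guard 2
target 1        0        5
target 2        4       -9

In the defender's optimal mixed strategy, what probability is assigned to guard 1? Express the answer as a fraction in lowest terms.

7/9

Row minima are 0 and -9, so the attacker's maximin is 0; column maxima are 4 and 5, so the defender's minimax is 4. These differ, so the equilibrium is in mixed strategies.
Let the defender play guard 1 with probability q. The attacker is indifferent when 5(1−q) = 4q − 9(1−q), giving q = 7/9.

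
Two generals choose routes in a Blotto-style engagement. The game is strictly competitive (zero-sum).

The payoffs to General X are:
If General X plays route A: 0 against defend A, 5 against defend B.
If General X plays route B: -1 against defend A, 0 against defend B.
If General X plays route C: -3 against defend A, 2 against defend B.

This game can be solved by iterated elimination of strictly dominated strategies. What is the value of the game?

Column defend B is strictly dominated by defend A for General Y (0<5, -1<0, -3<2); eliminate defend B.
Row route B is strictly dominated by row route A (0>-1); eliminate route B.
Row route C is strictly dominated by row route A (0>-3); eliminate route C.
Only (route A, defend A) remains, with payoff 0.

0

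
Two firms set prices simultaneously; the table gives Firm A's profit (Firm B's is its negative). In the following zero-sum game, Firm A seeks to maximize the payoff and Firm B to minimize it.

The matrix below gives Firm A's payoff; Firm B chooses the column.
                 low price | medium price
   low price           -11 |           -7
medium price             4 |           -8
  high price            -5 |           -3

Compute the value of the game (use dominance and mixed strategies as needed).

Row low price is strictly dominated by row high price, so Firm A never plays it.
The remaining 2×2 game on (medium price, high price) × (low price, medium price) has no saddle point. Let Firm A play medium price with probability p; indifference gives 4p − 5(1−p) = −8p − 3(1−p), so p = 1/7.
Similarly Firm B's optimal q on low price is 5/14, and the value is 4·(5/14) + (-8)·(9/14) = -26/7.

-26/7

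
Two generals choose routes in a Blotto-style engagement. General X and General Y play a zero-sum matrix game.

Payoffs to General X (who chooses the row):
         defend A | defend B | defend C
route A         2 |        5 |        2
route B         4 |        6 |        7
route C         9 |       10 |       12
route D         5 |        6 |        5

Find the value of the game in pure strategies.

Row minima: 2, 4, 9, 5 → General X's maximin is 9.
Column maxima: 9, 10, 12 → General Y's minimax is 9.
They coincide at (route C, defend A), so the value is 9.

9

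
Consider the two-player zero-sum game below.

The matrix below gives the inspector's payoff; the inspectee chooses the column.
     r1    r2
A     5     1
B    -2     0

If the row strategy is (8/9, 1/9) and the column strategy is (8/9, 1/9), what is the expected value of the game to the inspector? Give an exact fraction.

104/27

Against (8/9, 1/9), each row's expected payoff is A: 41/9; B: -16/9.
Taking the (8/9, 1/9)-weighted average: (8/9)·(41/9) + (1/9)·(-16/9) = 104/27.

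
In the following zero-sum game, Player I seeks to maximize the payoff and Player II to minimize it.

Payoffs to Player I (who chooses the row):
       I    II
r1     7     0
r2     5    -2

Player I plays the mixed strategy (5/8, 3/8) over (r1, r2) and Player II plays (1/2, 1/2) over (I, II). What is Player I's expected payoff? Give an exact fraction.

Against (1/2, 1/2), each row's expected payoff is r1: 7/2; r2: 3/2.
Taking the (5/8, 3/8)-weighted average: (5/8)·(7/2) + (3/8)·(3/2) = 11/4.

11/4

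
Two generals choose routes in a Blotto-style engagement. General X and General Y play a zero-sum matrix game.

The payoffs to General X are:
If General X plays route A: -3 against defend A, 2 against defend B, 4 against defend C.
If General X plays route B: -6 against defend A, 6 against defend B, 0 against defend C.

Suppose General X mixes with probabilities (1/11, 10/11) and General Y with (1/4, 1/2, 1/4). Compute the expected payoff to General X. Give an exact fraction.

65/44

Against (1/4, 1/2, 1/4), each row's expected payoff is route A: 5/4; route B: 3/2.
Taking the (1/11, 10/11)-weighted average: (1/11)·(5/4) + (10/11)·(3/2) = 65/44.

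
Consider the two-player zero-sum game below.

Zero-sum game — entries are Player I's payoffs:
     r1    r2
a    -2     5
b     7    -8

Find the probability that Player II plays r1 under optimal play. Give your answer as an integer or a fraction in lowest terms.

Row minima are -2 and -8, so Player I's maximin is -2; column maxima are 7 and 5, so Player II's minimax is 5. These differ, so the equilibrium is in mixed strategies.
Let Player II play r1 with probability q. Player I is indifferent when −2q + 5(1−q) = 7q − 8(1−q), giving q = 13/22.

13/22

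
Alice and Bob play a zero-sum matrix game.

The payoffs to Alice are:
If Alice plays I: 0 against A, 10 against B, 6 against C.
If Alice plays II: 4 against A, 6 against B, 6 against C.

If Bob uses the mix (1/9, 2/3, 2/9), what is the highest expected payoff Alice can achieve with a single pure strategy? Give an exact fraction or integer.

8

I: (0)·(1/9) + (10)·(2/3) + (6)·(2/9) = 8.
II: (4)·(1/9) + (6)·(2/3) + (6)·(2/9) = 52/9.
The best pure response is I with expected payoff 8.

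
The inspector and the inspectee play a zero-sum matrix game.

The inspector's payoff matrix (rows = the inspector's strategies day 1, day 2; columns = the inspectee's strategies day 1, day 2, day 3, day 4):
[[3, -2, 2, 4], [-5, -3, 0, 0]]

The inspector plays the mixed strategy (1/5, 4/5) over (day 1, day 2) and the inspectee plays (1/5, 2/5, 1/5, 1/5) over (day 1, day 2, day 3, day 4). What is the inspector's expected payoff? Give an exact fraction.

-39/25

Against (1/5, 2/5, 1/5, 1/5), each row's expected payoff is day 1: 1; day 2: -11/5.
Taking the (1/5, 4/5)-weighted average: (1/5)·(1) + (4/5)·(-11/5) = -39/25.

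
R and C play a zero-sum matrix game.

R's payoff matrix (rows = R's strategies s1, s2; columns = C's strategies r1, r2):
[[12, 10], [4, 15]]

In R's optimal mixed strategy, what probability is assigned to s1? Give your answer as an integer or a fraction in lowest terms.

11/13

Row minima are 10 and 4, so R's maximin is 10; column maxima are 12 and 15, so C's minimax is 12. These differ, so the equilibrium is in mixed strategies.
Let R play s1 with probability p. C is indifferent when 12p + 4(1−p) = 10p + 15(1−p), giving p = 11/13.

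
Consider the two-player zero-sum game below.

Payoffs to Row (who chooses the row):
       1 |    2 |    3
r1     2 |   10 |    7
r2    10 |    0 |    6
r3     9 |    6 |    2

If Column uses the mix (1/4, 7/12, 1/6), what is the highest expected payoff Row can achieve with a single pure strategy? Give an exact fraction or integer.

15/2

r1: (2)·(1/4) + (10)·(7/12) + (7)·(1/6) = 15/2.
r2: (10)·(1/4) + (0)·(7/12) + (6)·(1/6) = 7/2.
r3: (9)·(1/4) + (6)·(7/12) + (2)·(1/6) = 73/12.
The best pure response is r1 with expected payoff 15/2.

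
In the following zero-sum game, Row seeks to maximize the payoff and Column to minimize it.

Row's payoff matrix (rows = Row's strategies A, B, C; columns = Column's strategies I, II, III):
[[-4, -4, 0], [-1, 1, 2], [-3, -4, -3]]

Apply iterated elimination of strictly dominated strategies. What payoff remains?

Column III is strictly dominated by II for Column (-4<0, 1<2, -4<-3); eliminate III.
Row C is strictly dominated by row B (-1>-3, 1>-4); eliminate C.
Row A is strictly dominated by row B (-1>-4, 1>-4); eliminate A.
Column II is strictly dominated by I for Column (-1<1); eliminate II.
Only (B, I) remains, with payoff -1.

-1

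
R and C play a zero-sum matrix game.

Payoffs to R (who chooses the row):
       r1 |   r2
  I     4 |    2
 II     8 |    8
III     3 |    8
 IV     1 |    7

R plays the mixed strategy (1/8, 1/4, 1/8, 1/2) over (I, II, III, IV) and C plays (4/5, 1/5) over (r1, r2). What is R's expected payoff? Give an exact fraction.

81/20

Against (4/5, 1/5), each row's expected payoff is I: 18/5; II: 8; III: 4; IV: 11/5.
Taking the (1/8, 1/4, 1/8, 1/2)-weighted average: (1/8)·(18/5) + (1/4)·(8) + (1/8)·(4) + (1/2)·(11/5) = 81/20.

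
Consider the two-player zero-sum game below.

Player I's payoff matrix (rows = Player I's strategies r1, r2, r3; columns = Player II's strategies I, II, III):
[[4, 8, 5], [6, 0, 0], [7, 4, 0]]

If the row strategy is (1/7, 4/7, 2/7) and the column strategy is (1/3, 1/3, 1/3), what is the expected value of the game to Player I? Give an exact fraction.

3

Against (1/3, 1/3, 1/3), each row's expected payoff is r1: 17/3; r2: 2; r3: 11/3.
Taking the (1/7, 4/7, 2/7)-weighted average: (1/7)·(17/3) + (4/7)·(2) + (2/7)·(11/3) = 3.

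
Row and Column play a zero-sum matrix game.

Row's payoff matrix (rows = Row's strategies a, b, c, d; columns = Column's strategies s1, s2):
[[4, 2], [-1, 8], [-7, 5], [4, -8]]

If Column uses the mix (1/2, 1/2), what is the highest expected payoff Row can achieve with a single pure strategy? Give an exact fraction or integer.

7/2

a: (4)·(1/2) + (2)·(1/2) = 3.
b: (-1)·(1/2) + (8)·(1/2) = 7/2.
c: (-7)·(1/2) + (5)·(1/2) = -1.
d: (4)·(1/2) + (-8)·(1/2) = -2.
The best pure response is b with expected payoff 7/2.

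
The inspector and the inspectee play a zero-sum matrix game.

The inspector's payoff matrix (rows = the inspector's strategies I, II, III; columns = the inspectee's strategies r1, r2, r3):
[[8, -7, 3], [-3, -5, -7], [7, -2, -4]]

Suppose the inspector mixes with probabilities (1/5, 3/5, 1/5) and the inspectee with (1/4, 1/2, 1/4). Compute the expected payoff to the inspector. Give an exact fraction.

Against (1/4, 1/2, 1/4), each row's expected payoff is I: -3/4; II: -5; III: -1/4.
Taking the (1/5, 3/5, 1/5)-weighted average: (1/5)·(-3/4) + (3/5)·(-5) + (1/5)·(-1/4) = -16/5.

-16/5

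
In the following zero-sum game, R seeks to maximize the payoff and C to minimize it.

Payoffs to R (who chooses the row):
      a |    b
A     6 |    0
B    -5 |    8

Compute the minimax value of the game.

48/19

Row minima are 0 and -5, so R's maximin is 0; column maxima are 6 and 8, so C's minimax is 6. These differ, so the equilibrium is in mixed strategies.
Let R play A with probability p. C is indifferent when 6p − 5(1−p) = 8(1−p), giving p = 13/19.
Let C play a with probability q. R is indifferent when 6q = −5q + 8(1−q), giving q = 8/19.
The value is 6·(8/19) + (0)·(11/19) = 48/19.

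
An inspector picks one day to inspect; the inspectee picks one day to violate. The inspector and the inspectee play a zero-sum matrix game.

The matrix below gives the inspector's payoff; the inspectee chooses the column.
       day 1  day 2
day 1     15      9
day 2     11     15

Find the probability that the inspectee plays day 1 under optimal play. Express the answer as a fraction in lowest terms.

3/5

Row minima are 9 and 11, so the inspector's maximin is 11; column maxima are 15 and 15, so the inspectee's minimax is 15. These differ, so the equilibrium is in mixed strategies.
Let the inspectee play day 1 with probability q. The inspector is indifferent when 15q + 9(1−q) = 11q + 15(1−q), giving q = 3/5.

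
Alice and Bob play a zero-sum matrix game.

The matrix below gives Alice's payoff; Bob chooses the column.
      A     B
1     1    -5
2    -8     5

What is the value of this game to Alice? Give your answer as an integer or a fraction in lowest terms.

Row minima are -5 and -8, so Alice's maximin is -5; column maxima are 1 and 5, so Bob's minimax is 1. These differ, so the equilibrium is in mixed strategies.
Let Alice play 1 with probability p. Bob is indifferent when p − 8(1−p) = −5p + 5(1−p), giving p = 13/19.
Let Bob play A with probability q. Alice is indifferent when q − 5(1−q) = −8q + 5(1−q), giving q = 10/19.
The value is 1·(10/19) + (-5)·(9/19) = -35/19.

-35/19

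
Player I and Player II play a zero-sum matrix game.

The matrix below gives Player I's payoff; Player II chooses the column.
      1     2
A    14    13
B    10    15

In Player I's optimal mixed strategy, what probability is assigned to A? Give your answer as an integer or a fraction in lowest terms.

Row minima are 13 and 10, so Player I's maximin is 13; column maxima are 14 and 15, so Player II's minimax is 14. These differ, so the equilibrium is in mixed strategies.
Let Player I play A with probability p. Player II is indifferent when 14p + 10(1−p) = 13p + 15(1−p), giving p = 5/6.

5/6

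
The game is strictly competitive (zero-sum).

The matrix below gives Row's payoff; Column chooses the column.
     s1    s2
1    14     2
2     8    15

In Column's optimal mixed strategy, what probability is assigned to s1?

13/19

Row minima are 2 and 8, so Row's maximin is 8; column maxima are 14 and 15, so Column's minimax is 14. These differ, so the equilibrium is in mixed strategies.
Let Column play s1 with probability q. Row is indifferent when 14q + 2(1−q) = 8q + 15(1−q), giving q = 13/19.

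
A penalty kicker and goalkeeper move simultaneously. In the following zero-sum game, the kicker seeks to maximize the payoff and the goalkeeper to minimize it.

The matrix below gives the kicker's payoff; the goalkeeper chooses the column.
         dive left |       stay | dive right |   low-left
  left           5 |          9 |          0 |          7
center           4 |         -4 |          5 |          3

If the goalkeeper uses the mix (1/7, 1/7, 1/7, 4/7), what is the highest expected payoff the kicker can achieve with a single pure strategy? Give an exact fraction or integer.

6

left: (5)·(1/7) + (9)·(1/7) + (0)·(1/7) + (7)·(4/7) = 6.
center: (4)·(1/7) + (-4)·(1/7) + (5)·(1/7) + (3)·(4/7) = 17/7.
The best pure response is left with expected payoff 6.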